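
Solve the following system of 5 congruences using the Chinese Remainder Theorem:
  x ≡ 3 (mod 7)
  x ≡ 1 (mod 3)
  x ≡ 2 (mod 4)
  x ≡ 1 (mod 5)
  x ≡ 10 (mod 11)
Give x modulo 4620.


Product of moduli M = 7 · 3 · 4 · 5 · 11 = 4620.
Merge one congruence at a time:
  Start: x ≡ 3 (mod 7).
  Combine with x ≡ 1 (mod 3); new modulus lcm = 21.
    Write x = 3 + 7·t and substitute into x ≡ 1 (mod 3): 7·t ≡ 1 − 3 = -2 (mod 3).
    Reduce coefficients mod 3: 1·t ≡ 1 (mod 3).
    So t ≡ 1 (mod 3).
    Then x = 3 + 7·1 = 10, valid modulo lcm(7, 3) = 21: x ≡ 10 (mod 21).
  Combine with x ≡ 2 (mod 4); new modulus lcm = 84.
    Write x = 10 + 21·t and substitute into x ≡ 2 (mod 4): 21·t ≡ 2 − 10 = -8 (mod 4).
    Reduce coefficients mod 4: 1·t ≡ 0 (mod 4).
    So t ≡ 0 (mod 4).
    Then x = 10 + 21·0 = 10, valid modulo lcm(21, 4) = 84: x ≡ 10 (mod 84).
  Combine with x ≡ 1 (mod 5); new modulus lcm = 420.
    Write x = 10 + 84·t and substitute into x ≡ 1 (mod 5): 84·t ≡ 1 − 10 = -9 (mod 5).
    Reduce coefficients mod 5: 4·t ≡ 1 (mod 5).
    The inverse of 4 mod 5 is 4 (since 4·4 = 16 = 3·5 + 1), so t ≡ 4·1 = 4 ≡ 4 (mod 5).
    Then x = 10 + 84·4 = 346, valid modulo lcm(84, 5) = 420: x ≡ 346 (mod 420).
  Combine with x ≡ 10 (mod 11); new modulus lcm = 4620.
    Write x = 346 + 420·t and substitute into x ≡ 10 (mod 11): 420·t ≡ 10 − 346 = -336 (mod 11).
    Reduce coefficients mod 11: 2·t ≡ 5 (mod 11).
    The inverse of 2 mod 11 is 6 (since 2·6 = 12 = 1·11 + 1), so t ≡ 6·5 = 30 ≡ 8 (mod 11).
    Then x = 346 + 420·8 = 3706, valid modulo lcm(420, 11) = 4620: x ≡ 3706 (mod 4620).
Verify against each original: 3706 mod 7 = 3, 3706 mod 3 = 1, 3706 mod 4 = 2, 3706 mod 5 = 1, 3706 mod 11 = 10.

x ≡ 3706 (mod 4620).


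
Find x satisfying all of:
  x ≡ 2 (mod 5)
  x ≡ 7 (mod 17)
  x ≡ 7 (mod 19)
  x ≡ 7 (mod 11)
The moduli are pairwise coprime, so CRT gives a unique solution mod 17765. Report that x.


Product of moduli M = 5 · 17 · 19 · 11 = 17765.
Merge one congruence at a time:
  Start: x ≡ 2 (mod 5).
  Combine with x ≡ 7 (mod 17); new modulus lcm = 85.
    Write x = 2 + 5·t and substitute into x ≡ 7 (mod 17): 5·t ≡ 7 − 2 = 5 (mod 17).
    The inverse of 5 mod 17 is 7 (since 5·7 = 35 = 2·17 + 1), so t ≡ 7·5 = 35 ≡ 1 (mod 17).
    Then x = 2 + 5·1 = 7, valid modulo lcm(5, 17) = 85: x ≡ 7 (mod 85).
  Combine with x ≡ 7 (mod 19); new modulus lcm = 1615.
    Write x = 7 + 85·t and substitute into x ≡ 7 (mod 19): 85·t ≡ 7 − 7 = 0 (mod 19).
    Reduce coefficients mod 19: 9·t ≡ 0 (mod 19).
    The inverse of 9 mod 19 is 17 (since 9·17 = 153 = 8·19 + 1), so t ≡ 17·0 = 0 ≡ 0 (mod 19).
    Then x = 7 + 85·0 = 7, valid modulo lcm(85, 19) = 1615: x ≡ 7 (mod 1615).
  Combine with x ≡ 7 (mod 11); new modulus lcm = 17765.
    Write x = 7 + 1615·t and substitute into x ≡ 7 (mod 11): 1615·t ≡ 7 − 7 = 0 (mod 11).
    Reduce coefficients mod 11: 9·t ≡ 0 (mod 11).
    The inverse of 9 mod 11 is 5 (since 9·5 = 45 = 4·11 + 1), so t ≡ 5·0 = 0 ≡ 0 (mod 11).
    Then x = 7 + 1615·0 = 7, valid modulo lcm(1615, 11) = 17765: x ≡ 7 (mod 17765).
Verify against each original: 7 mod 5 = 2, 7 mod 17 = 7, 7 mod 19 = 7, 7 mod 11 = 7.

x ≡ 7 (mod 17765).


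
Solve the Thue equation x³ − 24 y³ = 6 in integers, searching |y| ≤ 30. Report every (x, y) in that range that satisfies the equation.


The equation is x³ - 24y³ = 6. For fixed y, x³ = 24·y³ + 6, so a solution requires the RHS to be a perfect cube.
Strategy: iterate y from -30 to 30, compute RHS = 24·y³ + 6, and check whether it is a (positive or negative) perfect cube.
Check small values of y:
  y = 0: RHS = 6 is not a perfect cube.
  y = 1: RHS = 30 is not a perfect cube.
  y = -1: RHS = -18 is not a perfect cube.
  y = 2: RHS = 198 is not a perfect cube.
  y = -2: RHS = -186 is not a perfect cube.
  y = 3: RHS = 654 is not a perfect cube.
  y = -3: RHS = -642 is not a perfect cube.
Continuing the search up to |y| = 30 finds no solutions either.
No (x, y) in the scanned range satisfies the equation.

No integer solutions with |y| ≤ 30.


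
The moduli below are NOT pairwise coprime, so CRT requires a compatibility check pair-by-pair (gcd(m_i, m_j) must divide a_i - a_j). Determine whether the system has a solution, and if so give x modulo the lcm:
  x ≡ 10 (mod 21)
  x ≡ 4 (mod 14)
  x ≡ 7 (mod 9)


Moduli 21, 14, 9 are not pairwise coprime, so CRT works modulo lcm(m_i) when all pairwise compatibility conditions hold.
Pairwise compatibility: gcd(m_i, m_j) must divide a_i - a_j for every pair.
Merge one congruence at a time:
  Start: x ≡ 10 (mod 21).
  Combine with x ≡ 4 (mod 14): gcd(21, 14) = 7, and 4 - 10 = -6 is NOT divisible by 7.
    ⇒ system is inconsistent (no integer solution).

No solution (the system is inconsistent).


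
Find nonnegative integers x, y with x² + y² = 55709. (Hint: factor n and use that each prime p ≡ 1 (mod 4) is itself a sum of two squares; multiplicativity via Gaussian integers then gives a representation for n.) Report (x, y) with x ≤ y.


Step 1: Factor n = 55709 = 17 · 29 · 113.
Step 2: Check the mod-4 condition on each prime factor: 17 ≡ 1 (mod 4), exponent 1; 29 ≡ 1 (mod 4), exponent 1; 113 ≡ 1 (mod 4), exponent 1.
All primes ≡ 3 (mod 4) appear to even exponent (or don't appear), so by the two-squares theorem n IS expressible as a sum of two squares.
Step 3: Build a representation. Here n = 17 · 29 · 113 is a product of primes ≡ 1 (mod 4). Each prime p ≡ 1 (mod 4) is itself a sum of two squares; find a² by testing p − a² for a perfect square:
  17: 17 − 1² = 16 = 4² ⇒ 17 = 1² + 4².
  29: 29 − 1² = 28, 29 − 2² = 25 = 5² ⇒ 29 = 2² + 5².
  113: 113 − 1² = 112, 113 − 2² = 109, 113 − 3² = 104, 113 − 4² = 97, 113 − 5² = 88, 113 − 6² = 77, 113 − 7² = 64 = 8² ⇒ 113 = 7² + 8².
  Combine using the Brahmagupta–Fibonacci identity (a² + b²)(c² + d²) = (ac − bd)² + (ad + bc)² = (ac + bd)² + (ad − bc)²:
  17 · 29 = 493: from (1² + 4²)(2² + 5²), take (1·2 − 4·5, 1·5 + 4·2) = (2 − 20, 5 + 8) = (-18, 13); dropping signs (only squares matter) gives (18, 13); check 18² + 13² = 324 + 169 = 493 ✓.
  493 · 113 = 55709: from (18² + 13²)(7² + 8²), take (18·7 − 13·8, 18·8 + 13·7) = (126 − 104, 144 + 91) = (22, 235); check 22² + 235² = 484 + 55225 = 55709 ✓.
Step 4: Order so x ≤ y and verify: 22² + 235² = 484 + 55225 = 55709 = n. ✓

n = 55709 = 22² + 235² (one valid representation with x ≤ y).


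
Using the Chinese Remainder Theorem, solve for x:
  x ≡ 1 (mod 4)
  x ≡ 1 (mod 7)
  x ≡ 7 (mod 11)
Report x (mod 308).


Moduli 4, 7, 11 are pairwise coprime; by CRT there is a unique solution modulo M = 4 · 7 · 11 = 308.
Solve pairwise, accumulating the modulus:
  Start with x ≡ 1 (mod 4).
  Combine with x ≡ 1 (mod 7): since gcd(4, 7) = 1, we get a unique residue mod 28.
    Write x = 1 + 4·t and substitute into x ≡ 1 (mod 7): 4·t ≡ 1 − 1 = 0 (mod 7).
    The inverse of 4 mod 7 is 2 (since 4·2 = 8 = 1·7 + 1), so t ≡ 2·0 = 0 ≡ 0 (mod 7).
    Then x = 1 + 4·0 = 1, valid modulo lcm(4, 7) = 28: x ≡ 1 (mod 28).
  Combine with x ≡ 7 (mod 11): since gcd(28, 11) = 1, we get a unique residue mod 308.
    Write x = 1 + 28·t and substitute into x ≡ 7 (mod 11): 28·t ≡ 7 − 1 = 6 (mod 11).
    Reduce coefficients mod 11: 6·t ≡ 6 (mod 11).
    The inverse of 6 mod 11 is 2 (since 6·2 = 12 = 1·11 + 1), so t ≡ 2·6 = 12 ≡ 1 (mod 11).
    Then x = 1 + 28·1 = 29, valid modulo lcm(28, 11) = 308: x ≡ 29 (mod 308).
Verify: 29 mod 4 = 1 ✓, 29 mod 7 = 1 ✓, 29 mod 11 = 7 ✓.

x ≡ 29 (mod 308).


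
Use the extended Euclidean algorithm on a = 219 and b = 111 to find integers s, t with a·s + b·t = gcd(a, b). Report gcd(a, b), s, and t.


Euclidean algorithm on (219, 111) — divide until remainder is 0:
  219 = 1 · 111 + 108
  111 = 1 · 108 + 3
  108 = 36 · 3 + 0
gcd(219, 111) = 3.
Track Bezout coefficients alongside the remainders: start with r₀ = 219 = a·1 + b·0 (s = 1, t = 0) and r₁ = 111 = a·0 + b·1 (s = 0, t = 1); each new remainder r_{k+1} = r_{k-1} − q_k·r_k inherits s_{k+1} = s_{k-1} − q_k·s_k, t_{k+1} = t_{k-1} − q_k·t_k, so r_k = a·s_k + b·t_k at every step:
  q = 1: r = 108, s = 1 − 1·0 = 1, t = 0 − 1·1 = -1  (check: 219·1 + 111·(-1) = 108)
  q = 1: r = 3, s = 0 − 1·1 = -1, t = 1 − 1·(-1) = 2  (check: 219·(-1) + 111·2 = 3)
The row with r = 3 (the gcd) gives the Bezout coefficients s = -1, t = 2.
Result: 219 · (-1) + 111 · (2) = 3.

gcd(219, 111) = 3; s = -1, t = 2 (check: 219·(-1) + 111·2 = 3).


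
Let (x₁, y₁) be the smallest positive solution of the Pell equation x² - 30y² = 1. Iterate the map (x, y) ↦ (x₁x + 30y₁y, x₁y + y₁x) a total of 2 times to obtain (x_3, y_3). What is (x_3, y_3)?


Step 1: Find the fundamental solution (x₁, y₁) of x² - 30y² = 1.
  Expand √30 as a continued fraction. a₀ = ⌊√30⌋ = 5; iterate m_{k+1} = d_k·a_k − m_k, d_{k+1} = (30 − m_{k+1}²)/d_k, a_{k+1} = ⌊(a₀ + m_{k+1})/d_{k+1}⌋ (starting m₀ = 0, d₀ = 1), with convergents p_k = a_k·p_{k-1} + p_{k-2}, q_k = a_k·q_{k-1} + q_{k-2} (p₋₁ = 1, q₋₁ = 0):
  k = 0: a₀ = 5; p₀/q₀ = 5/1; p₀² − 30·q₀² = 25 − 30 = -5.
  k = 1: m = 5, d = 5, a = ⌊(5 + 5)/5⌋ = 2; p/q = (2·5 + 1)/(2·1 + 0) = 11/2; p² − 30·q² = 121 − 120 = 1.
  The first convergent with p² − 30·q² = 1 gives the fundamental solution (x₁, y₁) = (11, 2).
Step 2: Apply the recurrence (x_{n+1}, y_{n+1}) = (x₁x_n + 30y₁y_n, x₁y_n + y₁x_n) repeatedly.
  From (x_1, y_1) = (11, 2): x_2 = 11·11 + 30·2·2 = 241; y_2 = 11·2 + 2·11 = 44.
  From (x_2, y_2) = (241, 44): x_3 = 11·241 + 30·2·44 = 5291; y_3 = 11·44 + 2·241 = 966.
Step 3: Verify x_3² - 30·y_3² = 27994681 - 27994680 = 1 (should be 1). ✓

(x_1, y_1) = (11, 2); (x_3, y_3) = (5291, 966).


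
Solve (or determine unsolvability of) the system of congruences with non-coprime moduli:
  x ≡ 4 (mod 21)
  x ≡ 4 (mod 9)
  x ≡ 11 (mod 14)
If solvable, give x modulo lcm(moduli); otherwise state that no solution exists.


Moduli 21, 9, 14 are not pairwise coprime, so CRT works modulo lcm(m_i) when all pairwise compatibility conditions hold.
Pairwise compatibility: gcd(m_i, m_j) must divide a_i - a_j for every pair.
Merge one congruence at a time:
  Start: x ≡ 4 (mod 21).
  Combine with x ≡ 4 (mod 9): gcd(21, 9) = 3; 4 - 4 = 0, which IS divisible by 3, so compatible.
    Write x = 4 + 21·t and substitute into x ≡ 4 (mod 9): 21·t ≡ 4 − 4 = 0 (mod 9).
    Divide the congruence (and modulus) by g = 3: 7·t ≡ 0 (mod 3).
    Reduce coefficients mod 3: 1·t ≡ 0 (mod 3).
    So t ≡ 0 (mod 3).
    Then x = 4 + 21·0 = 4, valid modulo lcm(21, 9) = 63: x ≡ 4 (mod 63).
  Combine with x ≡ 11 (mod 14): gcd(63, 14) = 7; 11 - 4 = 7, which IS divisible by 7, so compatible.
    Write x = 4 + 63·t and substitute into x ≡ 11 (mod 14): 63·t ≡ 11 − 4 = 7 (mod 14).
    Divide the congruence (and modulus) by g = 7: 9·t ≡ 1 (mod 2).
    Reduce coefficients mod 2: 1·t ≡ 1 (mod 2).
    So t ≡ 1 (mod 2).
    Then x = 4 + 63·1 = 67, valid modulo lcm(63, 14) = 126: x ≡ 67 (mod 126).
Verify: 67 mod 21 = 4, 67 mod 9 = 4, 67 mod 14 = 11.

x ≡ 67 (mod 126).


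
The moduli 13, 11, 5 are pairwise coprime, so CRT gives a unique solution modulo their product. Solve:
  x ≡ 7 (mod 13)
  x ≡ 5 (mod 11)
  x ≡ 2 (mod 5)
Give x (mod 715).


Moduli 13, 11, 5 are pairwise coprime; by CRT there is a unique solution modulo M = 13 · 11 · 5 = 715.
Solve pairwise, accumulating the modulus:
  Start with x ≡ 7 (mod 13).
  Combine with x ≡ 5 (mod 11): since gcd(13, 11) = 1, we get a unique residue mod 143.
    Write x = 7 + 13·t and substitute into x ≡ 5 (mod 11): 13·t ≡ 5 − 7 = -2 (mod 11).
    Reduce coefficients mod 11: 2·t ≡ 9 (mod 11).
    The inverse of 2 mod 11 is 6 (since 2·6 = 12 = 1·11 + 1), so t ≡ 6·9 = 54 ≡ 10 (mod 11).
    Then x = 7 + 13·10 = 137, valid modulo lcm(13, 11) = 143: x ≡ 137 (mod 143).
  Combine with x ≡ 2 (mod 5): since gcd(143, 5) = 1, we get a unique residue mod 715.
    Write x = 137 + 143·t and substitute into x ≡ 2 (mod 5): 143·t ≡ 2 − 137 = -135 (mod 5).
    Reduce coefficients mod 5: 3·t ≡ 0 (mod 5).
    The inverse of 3 mod 5 is 2 (since 3·2 = 6 = 1·5 + 1), so t ≡ 2·0 = 0 ≡ 0 (mod 5).
    Then x = 137 + 143·0 = 137, valid modulo lcm(143, 5) = 715: x ≡ 137 (mod 715).
Verify: 137 mod 13 = 7 ✓, 137 mod 11 = 5 ✓, 137 mod 5 = 2 ✓.

x ≡ 137 (mod 715).


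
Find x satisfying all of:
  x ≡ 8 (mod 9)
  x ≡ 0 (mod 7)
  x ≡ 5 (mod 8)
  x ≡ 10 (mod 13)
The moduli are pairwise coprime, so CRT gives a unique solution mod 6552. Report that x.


Product of moduli M = 9 · 7 · 8 · 13 = 6552.
Merge one congruence at a time:
  Start: x ≡ 8 (mod 9).
  Combine with x ≡ 0 (mod 7); new modulus lcm = 63.
    Write x = 8 + 9·t and substitute into x ≡ 0 (mod 7): 9·t ≡ 0 − 8 = -8 (mod 7).
    Reduce coefficients mod 7: 2·t ≡ 6 (mod 7).
    The inverse of 2 mod 7 is 4 (since 2·4 = 8 = 1·7 + 1), so t ≡ 4·6 = 24 ≡ 3 (mod 7).
    Then x = 8 + 9·3 = 35, valid modulo lcm(9, 7) = 63: x ≡ 35 (mod 63).
  Combine with x ≡ 5 (mod 8); new modulus lcm = 504.
    Write x = 35 + 63·t and substitute into x ≡ 5 (mod 8): 63·t ≡ 5 − 35 = -30 (mod 8).
    Reduce coefficients mod 8: 7·t ≡ 2 (mod 8).
    The inverse of 7 mod 8 is 7 (since 7·7 = 49 = 6·8 + 1), so t ≡ 7·2 = 14 ≡ 6 (mod 8).
    Then x = 35 + 63·6 = 413, valid modulo lcm(63, 8) = 504: x ≡ 413 (mod 504).
  Combine with x ≡ 10 (mod 13); new modulus lcm = 6552.
    Write x = 413 + 504·t and substitute into x ≡ 10 (mod 13): 504·t ≡ 10 − 413 = -403 (mod 13).
    Reduce coefficients mod 13: 10·t ≡ 0 (mod 13).
    The inverse of 10 mod 13 is 4 (since 10·4 = 40 = 3·13 + 1), so t ≡ 4·0 = 0 ≡ 0 (mod 13).
    Then x = 413 + 504·0 = 413, valid modulo lcm(504, 13) = 6552: x ≡ 413 (mod 6552).
Verify against each original: 413 mod 9 = 8, 413 mod 7 = 0, 413 mod 8 = 5, 413 mod 13 = 10.

x ≡ 413 (mod 6552).


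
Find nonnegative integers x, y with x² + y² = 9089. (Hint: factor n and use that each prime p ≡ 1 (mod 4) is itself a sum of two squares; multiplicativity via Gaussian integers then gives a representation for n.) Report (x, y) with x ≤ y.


Step 1: Factor n = 9089 = 61 · 149.
Step 2: Check the mod-4 condition on each prime factor: 61 ≡ 1 (mod 4), exponent 1; 149 ≡ 1 (mod 4), exponent 1.
All primes ≡ 3 (mod 4) appear to even exponent (or don't appear), so by the two-squares theorem n IS expressible as a sum of two squares.
Step 3: Build a representation. Here n = 61 · 149 is a product of primes ≡ 1 (mod 4). Each prime p ≡ 1 (mod 4) is itself a sum of two squares; find a² by testing p − a² for a perfect square:
  61: 61 − 1² = 60, 61 − 2² = 57, 61 − 3² = 52, 61 − 4² = 45, 61 − 5² = 36 = 6² ⇒ 61 = 5² + 6².
  149: 149 − 1² = 148, 149 − 2² = 145, 149 − 3² = 140, 149 − 4² = 133, 149 − 5² = 124, 149 − 6² = 113, 149 − 7² = 100 = 10² ⇒ 149 = 7² + 10².
  Combine using the Brahmagupta–Fibonacci identity (a² + b²)(c² + d²) = (ac − bd)² + (ad + bc)² = (ac + bd)² + (ad − bc)²:
  61 · 149 = 9089: from (5² + 6²)(7² + 10²), take (5·7 − 6·10, 5·10 + 6·7) = (35 − 60, 50 + 42) = (-25, 92); dropping signs (only squares matter) gives (25, 92); check 25² + 92² = 625 + 8464 = 9089 ✓.
Step 4: Order so x ≤ y and verify: 25² + 92² = 625 + 8464 = 9089 = n. ✓

n = 9089 = 25² + 92² (one valid representation with x ≤ y).


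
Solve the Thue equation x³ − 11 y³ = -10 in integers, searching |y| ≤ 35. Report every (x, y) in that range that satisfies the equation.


The equation is x³ - 11y³ = -10. For fixed y, x³ = 11·y³ − 10, so a solution requires the RHS to be a perfect cube.
Strategy: iterate y from -35 to 35, compute RHS = 11·y³ − 10, and check whether it is a (positive or negative) perfect cube.
Check small values of y:
  y = 0: RHS = -10 is not a perfect cube.
  y = 1: RHS = 1 = (1)³ ⇒ x = 1 works.
  y = -1: RHS = -21 is not a perfect cube.
  y = 2: RHS = 78 is not a perfect cube.
  y = -2: RHS = -98 is not a perfect cube.
  y = 3: RHS = 287 is not a perfect cube.
  y = -3: RHS = -307 is not a perfect cube.
Continuing the search up to |y| = 35 finds no further solutions beyond those listed.
Collected solutions: (1, 1).

Solutions (with |y| ≤ 35): (1, 1).


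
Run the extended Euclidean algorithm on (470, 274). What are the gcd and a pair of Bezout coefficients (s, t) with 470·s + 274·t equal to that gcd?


Euclidean algorithm on (470, 274) — divide until remainder is 0:
  470 = 1 · 274 + 196
  274 = 1 · 196 + 78
  196 = 2 · 78 + 40
  78 = 1 · 40 + 38
  40 = 1 · 38 + 2
  38 = 19 · 2 + 0
gcd(470, 274) = 2.
Track Bezout coefficients alongside the remainders: start with r₀ = 470 = a·1 + b·0 (s = 1, t = 0) and r₁ = 274 = a·0 + b·1 (s = 0, t = 1); each new remainder r_{k+1} = r_{k-1} − q_k·r_k inherits s_{k+1} = s_{k-1} − q_k·s_k, t_{k+1} = t_{k-1} − q_k·t_k, so r_k = a·s_k + b·t_k at every step:
  q = 1: r = 196, s = 1 − 1·0 = 1, t = 0 − 1·1 = -1  (check: 470·1 + 274·(-1) = 196)
  q = 1: r = 78, s = 0 − 1·1 = -1, t = 1 − 1·(-1) = 2  (check: 470·(-1) + 274·2 = 78)
  q = 2: r = 40, s = 1 − 2·(-1) = 3, t = -1 − 2·2 = -5  (check: 470·3 + 274·(-5) = 40)
  q = 1: r = 38, s = -1 − 1·3 = -4, t = 2 − 1·(-5) = 7  (check: 470·(-4) + 274·7 = 38)
  q = 1: r = 2, s = 3 − 1·(-4) = 7, t = -5 − 1·7 = -12  (check: 470·7 + 274·(-12) = 2)
The row with r = 2 (the gcd) gives the Bezout coefficients s = 7, t = -12.
Result: 470 · (7) + 274 · (-12) = 2.

gcd(470, 274) = 2; s = 7, t = -12 (check: 470·7 + 274·(-12) = 2).


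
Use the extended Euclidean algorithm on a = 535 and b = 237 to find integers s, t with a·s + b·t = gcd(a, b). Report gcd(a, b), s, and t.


Euclidean algorithm on (535, 237) — divide until remainder is 0:
  535 = 2 · 237 + 61
  237 = 3 · 61 + 54
  61 = 1 · 54 + 7
  54 = 7 · 7 + 5
  7 = 1 · 5 + 2
  5 = 2 · 2 + 1
  2 = 2 · 1 + 0
gcd(535, 237) = 1.
Track Bezout coefficients alongside the remainders: start with r₀ = 535 = a·1 + b·0 (s = 1, t = 0) and r₁ = 237 = a·0 + b·1 (s = 0, t = 1); each new remainder r_{k+1} = r_{k-1} − q_k·r_k inherits s_{k+1} = s_{k-1} − q_k·s_k, t_{k+1} = t_{k-1} − q_k·t_k, so r_k = a·s_k + b·t_k at every step:
  q = 2: r = 61, s = 1 − 2·0 = 1, t = 0 − 2·1 = -2  (check: 535·1 + 237·(-2) = 61)
  q = 3: r = 54, s = 0 − 3·1 = -3, t = 1 − 3·(-2) = 7  (check: 535·(-3) + 237·7 = 54)
  q = 1: r = 7, s = 1 − 1·(-3) = 4, t = -2 − 1·7 = -9  (check: 535·4 + 237·(-9) = 7)
  q = 7: r = 5, s = -3 − 7·4 = -31, t = 7 − 7·(-9) = 70  (check: 535·(-31) + 237·70 = 5)
  q = 1: r = 2, s = 4 − 1·(-31) = 35, t = -9 − 1·70 = -79  (check: 535·35 + 237·(-79) = 2)
  q = 2: r = 1, s = -31 − 2·35 = -101, t = 70 − 2·(-79) = 228  (check: 535·(-101) + 237·228 = 1)
The row with r = 1 (the gcd) gives the Bezout coefficients s = -101, t = 228.
Result: 535 · (-101) + 237 · (228) = 1.

gcd(535, 237) = 1; s = -101, t = 228 (check: 535·(-101) + 237·228 = 1).


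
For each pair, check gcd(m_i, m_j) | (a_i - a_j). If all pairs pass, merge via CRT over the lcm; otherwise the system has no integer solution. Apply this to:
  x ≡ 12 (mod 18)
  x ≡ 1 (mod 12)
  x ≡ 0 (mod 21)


Moduli 18, 12, 21 are not pairwise coprime, so CRT works modulo lcm(m_i) when all pairwise compatibility conditions hold.
Pairwise compatibility: gcd(m_i, m_j) must divide a_i - a_j for every pair.
Merge one congruence at a time:
  Start: x ≡ 12 (mod 18).
  Combine with x ≡ 1 (mod 12): gcd(18, 12) = 6, and 1 - 12 = -11 is NOT divisible by 6.
    ⇒ system is inconsistent (no integer solution).

No solution (the system is inconsistent).


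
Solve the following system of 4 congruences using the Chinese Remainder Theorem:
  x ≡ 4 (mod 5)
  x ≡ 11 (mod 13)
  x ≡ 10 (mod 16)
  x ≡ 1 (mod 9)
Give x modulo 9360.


Product of moduli M = 5 · 13 · 16 · 9 = 9360.
Merge one congruence at a time:
  Start: x ≡ 4 (mod 5).
  Combine with x ≡ 11 (mod 13); new modulus lcm = 65.
    Write x = 4 + 5·t and substitute into x ≡ 11 (mod 13): 5·t ≡ 11 − 4 = 7 (mod 13).
    The inverse of 5 mod 13 is 8 (since 5·8 = 40 = 3·13 + 1), so t ≡ 8·7 = 56 ≡ 4 (mod 13).
    Then x = 4 + 5·4 = 24, valid modulo lcm(5, 13) = 65: x ≡ 24 (mod 65).
  Combine with x ≡ 10 (mod 16); new modulus lcm = 1040.
    Write x = 24 + 65·t and substitute into x ≡ 10 (mod 16): 65·t ≡ 10 − 24 = -14 (mod 16).
    Reduce coefficients mod 16: 1·t ≡ 2 (mod 16).
    So t ≡ 2 (mod 16).
    Then x = 24 + 65·2 = 154, valid modulo lcm(65, 16) = 1040: x ≡ 154 (mod 1040).
  Combine with x ≡ 1 (mod 9); new modulus lcm = 9360.
    Write x = 154 + 1040·t and substitute into x ≡ 1 (mod 9): 1040·t ≡ 1 − 154 = -153 (mod 9).
    Reduce coefficients mod 9: 5·t ≡ 0 (mod 9).
    The inverse of 5 mod 9 is 2 (since 5·2 = 10 = 1·9 + 1), so t ≡ 2·0 = 0 ≡ 0 (mod 9).
    Then x = 154 + 1040·0 = 154, valid modulo lcm(1040, 9) = 9360: x ≡ 154 (mod 9360).
Verify against each original: 154 mod 5 = 4, 154 mod 13 = 11, 154 mod 16 = 10, 154 mod 9 = 1.

x ≡ 154 (mod 9360).


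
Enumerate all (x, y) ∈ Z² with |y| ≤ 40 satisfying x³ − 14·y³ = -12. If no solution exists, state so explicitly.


The equation is x³ - 14y³ = -12. For fixed y, x³ = 14·y³ − 12, so a solution requires the RHS to be a perfect cube.
Strategy: iterate y from -40 to 40, compute RHS = 14·y³ − 12, and check whether it is a (positive or negative) perfect cube.
Check small values of y:
  y = 0: RHS = -12 is not a perfect cube.
  y = 1: RHS = 2 is not a perfect cube.
  y = -1: RHS = -26 is not a perfect cube.
  y = 2: RHS = 100 is not a perfect cube.
  y = -2: RHS = -124 is not a perfect cube.
  y = 3: RHS = 366 is not a perfect cube.
  y = -3: RHS = -390 is not a perfect cube.
Continuing the search up to |y| = 40 finds no solutions either.
No (x, y) in the scanned range satisfies the equation.

No integer solutions with |y| ≤ 40.


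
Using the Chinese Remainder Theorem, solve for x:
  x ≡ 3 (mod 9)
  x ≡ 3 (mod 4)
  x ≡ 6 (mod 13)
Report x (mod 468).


Moduli 9, 4, 13 are pairwise coprime; by CRT there is a unique solution modulo M = 9 · 4 · 13 = 468.
Solve pairwise, accumulating the modulus:
  Start with x ≡ 3 (mod 9).
  Combine with x ≡ 3 (mod 4): since gcd(9, 4) = 1, we get a unique residue mod 36.
    Write x = 3 + 9·t and substitute into x ≡ 3 (mod 4): 9·t ≡ 3 − 3 = 0 (mod 4).
    Reduce coefficients mod 4: 1·t ≡ 0 (mod 4).
    So t ≡ 0 (mod 4).
    Then x = 3 + 9·0 = 3, valid modulo lcm(9, 4) = 36: x ≡ 3 (mod 36).
  Combine with x ≡ 6 (mod 13): since gcd(36, 13) = 1, we get a unique residue mod 468.
    Write x = 3 + 36·t and substitute into x ≡ 6 (mod 13): 36·t ≡ 6 − 3 = 3 (mod 13).
    Reduce coefficients mod 13: 10·t ≡ 3 (mod 13).
    The inverse of 10 mod 13 is 4 (since 10·4 = 40 = 3·13 + 1), so t ≡ 4·3 = 12 ≡ 12 (mod 13).
    Then x = 3 + 36·12 = 435, valid modulo lcm(36, 13) = 468: x ≡ 435 (mod 468).
Verify: 435 mod 9 = 3 ✓, 435 mod 4 = 3 ✓, 435 mod 13 = 6 ✓.

x ≡ 435 (mod 468).


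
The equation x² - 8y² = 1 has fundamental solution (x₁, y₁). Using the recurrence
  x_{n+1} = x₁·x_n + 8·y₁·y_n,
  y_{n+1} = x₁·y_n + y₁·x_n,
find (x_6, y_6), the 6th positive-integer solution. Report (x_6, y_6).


Step 1: Find the fundamental solution (x₁, y₁) of x² - 8y² = 1.
  Expand √8 as a continued fraction. a₀ = ⌊√8⌋ = 2; iterate m_{k+1} = d_k·a_k − m_k, d_{k+1} = (8 − m_{k+1}²)/d_k, a_{k+1} = ⌊(a₀ + m_{k+1})/d_{k+1}⌋ (starting m₀ = 0, d₀ = 1), with convergents p_k = a_k·p_{k-1} + p_{k-2}, q_k = a_k·q_{k-1} + q_{k-2} (p₋₁ = 1, q₋₁ = 0):
  k = 0: a₀ = 2; p₀/q₀ = 2/1; p₀² − 8·q₀² = 4 − 8 = -4.
  k = 1: m = 2, d = 4, a = ⌊(2 + 2)/4⌋ = 1; p/q = (1·2 + 1)/(1·1 + 0) = 3/1; p² − 8·q² = 9 − 8 = 1.
  The first convergent with p² − 8·q² = 1 gives the fundamental solution (x₁, y₁) = (3, 1).
Step 2: Apply the recurrence (x_{n+1}, y_{n+1}) = (x₁x_n + 8y₁y_n, x₁y_n + y₁x_n) repeatedly.
  From (x_1, y_1) = (3, 1): x_2 = 3·3 + 8·1·1 = 17; y_2 = 3·1 + 1·3 = 6.
  From (x_2, y_2) = (17, 6): x_3 = 3·17 + 8·1·6 = 99; y_3 = 3·6 + 1·17 = 35.
  From (x_3, y_3) = (99, 35): x_4 = 3·99 + 8·1·35 = 577; y_4 = 3·35 + 1·99 = 204.
  From (x_4, y_4) = (577, 204): x_5 = 3·577 + 8·1·204 = 3363; y_5 = 3·204 + 1·577 = 1189.
  From (x_5, y_5) = (3363, 1189): x_6 = 3·3363 + 8·1·1189 = 19601; y_6 = 3·1189 + 1·3363 = 6930.
Step 3: Verify x_6² - 8·y_6² = 384199201 - 384199200 = 1 (should be 1). ✓

(x_1, y_1) = (3, 1); (x_6, y_6) = (19601, 6930).


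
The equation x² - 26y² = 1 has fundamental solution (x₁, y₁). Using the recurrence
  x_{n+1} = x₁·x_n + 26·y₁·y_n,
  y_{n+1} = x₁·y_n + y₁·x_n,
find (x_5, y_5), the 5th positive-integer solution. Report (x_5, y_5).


Step 1: Find the fundamental solution (x₁, y₁) of x² - 26y² = 1.
  Expand √26 as a continued fraction. a₀ = ⌊√26⌋ = 5; iterate m_{k+1} = d_k·a_k − m_k, d_{k+1} = (26 − m_{k+1}²)/d_k, a_{k+1} = ⌊(a₀ + m_{k+1})/d_{k+1}⌋ (starting m₀ = 0, d₀ = 1), with convergents p_k = a_k·p_{k-1} + p_{k-2}, q_k = a_k·q_{k-1} + q_{k-2} (p₋₁ = 1, q₋₁ = 0):
  k = 0: a₀ = 5; p₀/q₀ = 5/1; p₀² − 26·q₀² = 25 − 26 = -1.
  k = 1: m = 5, d = 1, a = ⌊(5 + 5)/1⌋ = 10; p/q = (10·5 + 1)/(10·1 + 0) = 51/10; p² − 26·q² = 2601 − 2600 = 1.
  The first convergent with p² − 26·q² = 1 gives the fundamental solution (x₁, y₁) = (51, 10).
Step 2: Apply the recurrence (x_{n+1}, y_{n+1}) = (x₁x_n + 26y₁y_n, x₁y_n + y₁x_n) repeatedly.
  From (x_1, y_1) = (51, 10): x_2 = 51·51 + 26·10·10 = 5201; y_2 = 51·10 + 10·51 = 1020.
  From (x_2, y_2) = (5201, 1020): x_3 = 51·5201 + 26·10·1020 = 530451; y_3 = 51·1020 + 10·5201 = 104030.
  From (x_3, y_3) = (530451, 104030): x_4 = 51·530451 + 26·10·104030 = 54100801; y_4 = 51·104030 + 10·530451 = 10610040.
  From (x_4, y_4) = (54100801, 10610040): x_5 = 51·54100801 + 26·10·10610040 = 5517751251; y_5 = 51·10610040 + 10·54100801 = 1082120050.
Step 3: Verify x_5² - 26·y_5² = 30445578867912065001 - 30445578867912065000 = 1 (should be 1). ✓

(x_1, y_1) = (51, 10); (x_5, y_5) = (5517751251, 1082120050).


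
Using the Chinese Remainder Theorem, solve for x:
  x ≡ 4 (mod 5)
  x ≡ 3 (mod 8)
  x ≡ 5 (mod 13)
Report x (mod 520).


Moduli 5, 8, 13 are pairwise coprime; by CRT there is a unique solution modulo M = 5 · 8 · 13 = 520.
Solve pairwise, accumulating the modulus:
  Start with x ≡ 4 (mod 5).
  Combine with x ≡ 3 (mod 8): since gcd(5, 8) = 1, we get a unique residue mod 40.
    Write x = 4 + 5·t and substitute into x ≡ 3 (mod 8): 5·t ≡ 3 − 4 = -1 (mod 8).
    Reduce coefficients mod 8: 5·t ≡ 7 (mod 8).
    The inverse of 5 mod 8 is 5 (since 5·5 = 25 = 3·8 + 1), so t ≡ 5·7 = 35 ≡ 3 (mod 8).
    Then x = 4 + 5·3 = 19, valid modulo lcm(5, 8) = 40: x ≡ 19 (mod 40).
  Combine with x ≡ 5 (mod 13): since gcd(40, 13) = 1, we get a unique residue mod 520.
    Write x = 19 + 40·t and substitute into x ≡ 5 (mod 13): 40·t ≡ 5 − 19 = -14 (mod 13).
    Reduce coefficients mod 13: 1·t ≡ 12 (mod 13).
    So t ≡ 12 (mod 13).
    Then x = 19 + 40·12 = 499, valid modulo lcm(40, 13) = 520: x ≡ 499 (mod 520).
Verify: 499 mod 5 = 4 ✓, 499 mod 8 = 3 ✓, 499 mod 13 = 5 ✓.

x ≡ 499 (mod 520).


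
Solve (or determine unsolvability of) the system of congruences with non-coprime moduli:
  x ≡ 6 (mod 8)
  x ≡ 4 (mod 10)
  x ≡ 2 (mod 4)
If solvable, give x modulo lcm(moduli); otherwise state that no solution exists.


Moduli 8, 10, 4 are not pairwise coprime, so CRT works modulo lcm(m_i) when all pairwise compatibility conditions hold.
Pairwise compatibility: gcd(m_i, m_j) must divide a_i - a_j for every pair.
Merge one congruence at a time:
  Start: x ≡ 6 (mod 8).
  Combine with x ≡ 4 (mod 10): gcd(8, 10) = 2; 4 - 6 = -2, which IS divisible by 2, so compatible.
    Write x = 6 + 8·t and substitute into x ≡ 4 (mod 10): 8·t ≡ 4 − 6 = -2 (mod 10).
    Divide the congruence (and modulus) by g = 2: 4·t ≡ -1 (mod 5).
    Reduce coefficients mod 5: 4·t ≡ 4 (mod 5).
    The inverse of 4 mod 5 is 4 (since 4·4 = 16 = 3·5 + 1), so t ≡ 4·4 = 16 ≡ 1 (mod 5).
    Then x = 6 + 8·1 = 14, valid modulo lcm(8, 10) = 40: x ≡ 14 (mod 40).
  Combine with x ≡ 2 (mod 4): gcd(40, 4) = 4; 2 - 14 = -12, which IS divisible by 4, so compatible.
    Write x = 14 + 40·t and substitute into x ≡ 2 (mod 4): 40·t ≡ 2 − 14 = -12 (mod 4).
    Divide the congruence (and modulus) by g = 4: 10·t ≡ -3 (mod 1).
    Modulo 1 every t works; take t = 0.
    Then x = 14 + 40·0 = 14, valid modulo lcm(40, 4) = 40: x ≡ 14 (mod 40).
Verify: 14 mod 8 = 6, 14 mod 10 = 4, 14 mod 4 = 2.

x ≡ 14 (mod 40).


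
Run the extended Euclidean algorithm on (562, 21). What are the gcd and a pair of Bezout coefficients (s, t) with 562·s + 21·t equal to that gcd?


Euclidean algorithm on (562, 21) — divide until remainder is 0:
  562 = 26 · 21 + 16
  21 = 1 · 16 + 5
  16 = 3 · 5 + 1
  5 = 5 · 1 + 0
gcd(562, 21) = 1.
Track Bezout coefficients alongside the remainders: start with r₀ = 562 = a·1 + b·0 (s = 1, t = 0) and r₁ = 21 = a·0 + b·1 (s = 0, t = 1); each new remainder r_{k+1} = r_{k-1} − q_k·r_k inherits s_{k+1} = s_{k-1} − q_k·s_k, t_{k+1} = t_{k-1} − q_k·t_k, so r_k = a·s_k + b·t_k at every step:
  q = 26: r = 16, s = 1 − 26·0 = 1, t = 0 − 26·1 = -26  (check: 562·1 + 21·(-26) = 16)
  q = 1: r = 5, s = 0 − 1·1 = -1, t = 1 − 1·(-26) = 27  (check: 562·(-1) + 21·27 = 5)
  q = 3: r = 1, s = 1 − 3·(-1) = 4, t = -26 − 3·27 = -107  (check: 562·4 + 21·(-107) = 1)
The row with r = 1 (the gcd) gives the Bezout coefficients s = 4, t = -107.
Result: 562 · (4) + 21 · (-107) = 1.

gcd(562, 21) = 1; s = 4, t = -107 (check: 562·4 + 21·(-107) = 1).


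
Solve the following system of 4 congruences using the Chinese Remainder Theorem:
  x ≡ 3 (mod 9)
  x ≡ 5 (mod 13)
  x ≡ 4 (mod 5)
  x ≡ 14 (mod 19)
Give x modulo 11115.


Product of moduli M = 9 · 13 · 5 · 19 = 11115.
Merge one congruence at a time:
  Start: x ≡ 3 (mod 9).
  Combine with x ≡ 5 (mod 13); new modulus lcm = 117.
    Write x = 3 + 9·t and substitute into x ≡ 5 (mod 13): 9·t ≡ 5 − 3 = 2 (mod 13).
    The inverse of 9 mod 13 is 3 (since 9·3 = 27 = 2·13 + 1), so t ≡ 3·2 = 6 ≡ 6 (mod 13).
    Then x = 3 + 9·6 = 57, valid modulo lcm(9, 13) = 117: x ≡ 57 (mod 117).
  Combine with x ≡ 4 (mod 5); new modulus lcm = 585.
    Write x = 57 + 117·t and substitute into x ≡ 4 (mod 5): 117·t ≡ 4 − 57 = -53 (mod 5).
    Reduce coefficients mod 5: 2·t ≡ 2 (mod 5).
    The inverse of 2 mod 5 is 3 (since 2·3 = 6 = 1·5 + 1), so t ≡ 3·2 = 6 ≡ 1 (mod 5).
    Then x = 57 + 117·1 = 174, valid modulo lcm(117, 5) = 585: x ≡ 174 (mod 585).
  Combine with x ≡ 14 (mod 19); new modulus lcm = 11115.
    Write x = 174 + 585·t and substitute into x ≡ 14 (mod 19): 585·t ≡ 14 − 174 = -160 (mod 19).
    Reduce coefficients mod 19: 15·t ≡ 11 (mod 19).
    The inverse of 15 mod 19 is 14 (since 15·14 = 210 = 11·19 + 1), so t ≡ 14·11 = 154 ≡ 2 (mod 19).
    Then x = 174 + 585·2 = 1344, valid modulo lcm(585, 19) = 11115: x ≡ 1344 (mod 11115).
Verify against each original: 1344 mod 9 = 3, 1344 mod 13 = 5, 1344 mod 5 = 4, 1344 mod 19 = 14.

x ≡ 1344 (mod 11115).


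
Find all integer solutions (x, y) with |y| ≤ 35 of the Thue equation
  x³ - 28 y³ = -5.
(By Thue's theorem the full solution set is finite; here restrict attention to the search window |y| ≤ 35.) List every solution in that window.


The equation is x³ - 28y³ = -5. For fixed y, x³ = 28·y³ − 5, so a solution requires the RHS to be a perfect cube.
Strategy: iterate y from -35 to 35, compute RHS = 28·y³ − 5, and check whether it is a (positive or negative) perfect cube.
Check small values of y:
  y = 0: RHS = -5 is not a perfect cube.
  y = 1: RHS = 23 is not a perfect cube.
  y = -1: RHS = -33 is not a perfect cube.
  y = 2: RHS = 219 is not a perfect cube.
  y = -2: RHS = -229 is not a perfect cube.
  y = 3: RHS = 751 is not a perfect cube.
  y = -3: RHS = -761 is not a perfect cube.
Continuing the search up to |y| = 35 finds no solutions either.
No (x, y) in the scanned range satisfies the equation.

No integer solutions with |y| ≤ 35.


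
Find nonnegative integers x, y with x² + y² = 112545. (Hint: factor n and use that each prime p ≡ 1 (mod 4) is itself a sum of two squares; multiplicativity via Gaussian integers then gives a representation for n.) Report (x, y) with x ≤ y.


Step 1: Factor n = 112545 = 3^2 · 5 · 41 · 61.
Step 2: Check the mod-4 condition on each prime factor: 3 ≡ 3 (mod 4), exponent 2 (must be even); 5 ≡ 1 (mod 4), exponent 1; 41 ≡ 1 (mod 4), exponent 1; 61 ≡ 1 (mod 4), exponent 1.
All primes ≡ 3 (mod 4) appear to even exponent (or don't appear), so by the two-squares theorem n IS expressible as a sum of two squares.
Step 3: Build a representation. Group n = k² · m with k = 3 and m = 5 · 41 · 61 = 12505 (a product of primes ≡ 1 (mod 4)); a representation of m scales to one of n via (k·x)² + (k·y)² = k²(x² + y²). Each prime p ≡ 1 (mod 4) is itself a sum of two squares; find a² by testing p − a² for a perfect square:
  5: 5 − 1² = 4 = 2² ⇒ 5 = 1² + 2².
  41: 41 − 1² = 40, 41 − 2² = 37, 41 − 3² = 32, 41 − 4² = 25 = 5² ⇒ 41 = 4² + 5².
  61: 61 − 1² = 60, 61 − 2² = 57, 61 − 3² = 52, 61 − 4² = 45, 61 − 5² = 36 = 6² ⇒ 61 = 5² + 6².
  Combine using the Brahmagupta–Fibonacci identity (a² + b²)(c² + d²) = (ac − bd)² + (ad + bc)² = (ac + bd)² + (ad − bc)²:
  5 · 41 = 205: from (1² + 2²)(4² + 5²), take (1·4 − 2·5, 1·5 + 2·4) = (4 − 10, 5 + 8) = (-6, 13); dropping signs (only squares matter) gives (6, 13); check 6² + 13² = 36 + 169 = 205 ✓.
  205 · 61 = 12505: from (6² + 13²)(5² + 6²), take (6·5 − 13·6, 6·6 + 13·5) = (30 − 78, 36 + 65) = (-48, 101); dropping signs (only squares matter) gives (48, 101); check 48² + 101² = 2304 + 10201 = 12505 ✓.
  Scale by k = 3: (3·48, 3·101) = (144, 303).
Step 4: Order so x ≤ y and verify: 144² + 303² = 20736 + 91809 = 112545 = n. ✓

n = 112545 = 144² + 303² (one valid representation with x ≤ y).


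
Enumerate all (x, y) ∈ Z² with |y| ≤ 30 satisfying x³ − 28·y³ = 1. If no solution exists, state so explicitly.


The equation is x³ - 28y³ = 1. For fixed y, x³ = 28·y³ + 1, so a solution requires the RHS to be a perfect cube.
Strategy: iterate y from -30 to 30, compute RHS = 28·y³ + 1, and check whether it is a (positive or negative) perfect cube.
Check small values of y:
  y = 0: RHS = 1 = (1)³ ⇒ x = 1 works.
  y = 1: RHS = 29 is not a perfect cube.
  y = -1: RHS = -27 = (-3)³ ⇒ x = -3 works.
  y = 2: RHS = 225 is not a perfect cube.
  y = -2: RHS = -223 is not a perfect cube.
  y = 3: RHS = 757 is not a perfect cube.
  y = -3: RHS = -755 is not a perfect cube.
Continuing the search up to |y| = 30 finds no further solutions beyond those listed.
Collected solutions: (1, 0), (-3, -1).

Solutions (with |y| ≤ 30): (1, 0), (-3, -1).


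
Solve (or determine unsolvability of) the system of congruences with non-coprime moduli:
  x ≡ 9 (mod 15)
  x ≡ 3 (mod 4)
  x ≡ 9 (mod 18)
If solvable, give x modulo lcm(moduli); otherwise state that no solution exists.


Moduli 15, 4, 18 are not pairwise coprime, so CRT works modulo lcm(m_i) when all pairwise compatibility conditions hold.
Pairwise compatibility: gcd(m_i, m_j) must divide a_i - a_j for every pair.
Merge one congruence at a time:
  Start: x ≡ 9 (mod 15).
  Combine with x ≡ 3 (mod 4): gcd(15, 4) = 1; 3 - 9 = -6, which IS divisible by 1, so compatible.
    Write x = 9 + 15·t and substitute into x ≡ 3 (mod 4): 15·t ≡ 3 − 9 = -6 (mod 4).
    Reduce coefficients mod 4: 3·t ≡ 2 (mod 4).
    The inverse of 3 mod 4 is 3 (since 3·3 = 9 = 2·4 + 1), so t ≡ 3·2 = 6 ≡ 2 (mod 4).
    Then x = 9 + 15·2 = 39, valid modulo lcm(15, 4) = 60: x ≡ 39 (mod 60).
  Combine with x ≡ 9 (mod 18): gcd(60, 18) = 6; 9 - 39 = -30, which IS divisible by 6, so compatible.
    Write x = 39 + 60·t and substitute into x ≡ 9 (mod 18): 60·t ≡ 9 − 39 = -30 (mod 18).
    Divide the congruence (and modulus) by g = 6: 10·t ≡ -5 (mod 3).
    Reduce coefficients mod 3: 1·t ≡ 1 (mod 3).
    So t ≡ 1 (mod 3).
    Then x = 39 + 60·1 = 99, valid modulo lcm(60, 18) = 180: x ≡ 99 (mod 180).
Verify: 99 mod 15 = 9, 99 mod 4 = 3, 99 mod 18 = 9.

x ≡ 99 (mod 180).


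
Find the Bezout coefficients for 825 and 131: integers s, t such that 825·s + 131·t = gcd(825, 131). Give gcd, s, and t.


Euclidean algorithm on (825, 131) — divide until remainder is 0:
  825 = 6 · 131 + 39
  131 = 3 · 39 + 14
  39 = 2 · 14 + 11
  14 = 1 · 11 + 3
  11 = 3 · 3 + 2
  3 = 1 · 2 + 1
  2 = 2 · 1 + 0
gcd(825, 131) = 1.
Track Bezout coefficients alongside the remainders: start with r₀ = 825 = a·1 + b·0 (s = 1, t = 0) and r₁ = 131 = a·0 + b·1 (s = 0, t = 1); each new remainder r_{k+1} = r_{k-1} − q_k·r_k inherits s_{k+1} = s_{k-1} − q_k·s_k, t_{k+1} = t_{k-1} − q_k·t_k, so r_k = a·s_k + b·t_k at every step:
  q = 6: r = 39, s = 1 − 6·0 = 1, t = 0 − 6·1 = -6  (check: 825·1 + 131·(-6) = 39)
  q = 3: r = 14, s = 0 − 3·1 = -3, t = 1 − 3·(-6) = 19  (check: 825·(-3) + 131·19 = 14)
  q = 2: r = 11, s = 1 − 2·(-3) = 7, t = -6 − 2·19 = -44  (check: 825·7 + 131·(-44) = 11)
  q = 1: r = 3, s = -3 − 1·7 = -10, t = 19 − 1·(-44) = 63  (check: 825·(-10) + 131·63 = 3)
  q = 3: r = 2, s = 7 − 3·(-10) = 37, t = -44 − 3·63 = -233  (check: 825·37 + 131·(-233) = 2)
  q = 1: r = 1, s = -10 − 1·37 = -47, t = 63 − 1·(-233) = 296  (check: 825·(-47) + 131·296 = 1)
The row with r = 1 (the gcd) gives the Bezout coefficients s = -47, t = 296.
Result: 825 · (-47) + 131 · (296) = 1.

gcd(825, 131) = 1; s = -47, t = 296 (check: 825·(-47) + 131·296 = 1).


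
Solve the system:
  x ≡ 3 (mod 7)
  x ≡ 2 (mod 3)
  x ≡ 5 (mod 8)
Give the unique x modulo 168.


Moduli 7, 3, 8 are pairwise coprime; by CRT there is a unique solution modulo M = 7 · 3 · 8 = 168.
Solve pairwise, accumulating the modulus:
  Start with x ≡ 3 (mod 7).
  Combine with x ≡ 2 (mod 3): since gcd(7, 3) = 1, we get a unique residue mod 21.
    Write x = 3 + 7·t and substitute into x ≡ 2 (mod 3): 7·t ≡ 2 − 3 = -1 (mod 3).
    Reduce coefficients mod 3: 1·t ≡ 2 (mod 3).
    So t ≡ 2 (mod 3).
    Then x = 3 + 7·2 = 17, valid modulo lcm(7, 3) = 21: x ≡ 17 (mod 21).
  Combine with x ≡ 5 (mod 8): since gcd(21, 8) = 1, we get a unique residue mod 168.
    Write x = 17 + 21·t and substitute into x ≡ 5 (mod 8): 21·t ≡ 5 − 17 = -12 (mod 8).
    Reduce coefficients mod 8: 5·t ≡ 4 (mod 8).
    The inverse of 5 mod 8 is 5 (since 5·5 = 25 = 3·8 + 1), so t ≡ 5·4 = 20 ≡ 4 (mod 8).
    Then x = 17 + 21·4 = 101, valid modulo lcm(21, 8) = 168: x ≡ 101 (mod 168).
Verify: 101 mod 7 = 3 ✓, 101 mod 3 = 2 ✓, 101 mod 8 = 5 ✓.

x ≡ 101 (mod 168).


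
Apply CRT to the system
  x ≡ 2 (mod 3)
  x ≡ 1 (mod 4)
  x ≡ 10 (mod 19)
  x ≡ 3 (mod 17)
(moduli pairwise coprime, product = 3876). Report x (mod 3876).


Product of moduli M = 3 · 4 · 19 · 17 = 3876.
Merge one congruence at a time:
  Start: x ≡ 2 (mod 3).
  Combine with x ≡ 1 (mod 4); new modulus lcm = 12.
    Write x = 2 + 3·t and substitute into x ≡ 1 (mod 4): 3·t ≡ 1 − 2 = -1 (mod 4).
    Reduce coefficients mod 4: 3·t ≡ 3 (mod 4).
    The inverse of 3 mod 4 is 3 (since 3·3 = 9 = 2·4 + 1), so t ≡ 3·3 = 9 ≡ 1 (mod 4).
    Then x = 2 + 3·1 = 5, valid modulo lcm(3, 4) = 12: x ≡ 5 (mod 12).
  Combine with x ≡ 10 (mod 19); new modulus lcm = 228.
    Write x = 5 + 12·t and substitute into x ≡ 10 (mod 19): 12·t ≡ 10 − 5 = 5 (mod 19).
    The inverse of 12 mod 19 is 8 (since 12·8 = 96 = 5·19 + 1), so t ≡ 8·5 = 40 ≡ 2 (mod 19).
    Then x = 5 + 12·2 = 29, valid modulo lcm(12, 19) = 228: x ≡ 29 (mod 228).
  Combine with x ≡ 3 (mod 17); new modulus lcm = 3876.
    Write x = 29 + 228·t and substitute into x ≡ 3 (mod 17): 228·t ≡ 3 − 29 = -26 (mod 17).
    Reduce coefficients mod 17: 7·t ≡ 8 (mod 17).
    The inverse of 7 mod 17 is 5 (since 7·5 = 35 = 2·17 + 1), so t ≡ 5·8 = 40 ≡ 6 (mod 17).
    Then x = 29 + 228·6 = 1397, valid modulo lcm(228, 17) = 3876: x ≡ 1397 (mod 3876).
Verify against each original: 1397 mod 3 = 2, 1397 mod 4 = 1, 1397 mod 19 = 10, 1397 mod 17 = 3.

x ≡ 1397 (mod 3876).
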